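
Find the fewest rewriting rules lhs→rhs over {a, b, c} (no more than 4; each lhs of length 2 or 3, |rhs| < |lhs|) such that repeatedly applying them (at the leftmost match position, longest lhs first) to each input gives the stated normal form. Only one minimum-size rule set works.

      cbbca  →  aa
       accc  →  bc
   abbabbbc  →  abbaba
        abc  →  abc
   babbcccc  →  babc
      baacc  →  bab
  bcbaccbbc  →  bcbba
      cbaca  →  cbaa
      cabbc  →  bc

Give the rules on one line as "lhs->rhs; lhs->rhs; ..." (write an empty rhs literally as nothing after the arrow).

acc->b; bbc->a; ca->a; cab->

  | cbbca => caa => aa
  | accc => bc
  | abbabbbc => abbaba
  | abc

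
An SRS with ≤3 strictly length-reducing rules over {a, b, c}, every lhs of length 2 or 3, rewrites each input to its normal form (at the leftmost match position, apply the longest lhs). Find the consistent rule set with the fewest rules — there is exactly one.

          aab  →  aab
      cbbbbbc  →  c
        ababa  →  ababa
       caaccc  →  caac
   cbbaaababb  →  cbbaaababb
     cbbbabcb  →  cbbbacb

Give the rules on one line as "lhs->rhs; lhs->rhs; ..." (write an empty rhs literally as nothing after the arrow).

bc->c; cc->c

  | aab
  | cbbbbbc => cbbbbc => cbbbc => cbbc => cbc => cc => c
  | ababa
  | caaccc => caacc => caac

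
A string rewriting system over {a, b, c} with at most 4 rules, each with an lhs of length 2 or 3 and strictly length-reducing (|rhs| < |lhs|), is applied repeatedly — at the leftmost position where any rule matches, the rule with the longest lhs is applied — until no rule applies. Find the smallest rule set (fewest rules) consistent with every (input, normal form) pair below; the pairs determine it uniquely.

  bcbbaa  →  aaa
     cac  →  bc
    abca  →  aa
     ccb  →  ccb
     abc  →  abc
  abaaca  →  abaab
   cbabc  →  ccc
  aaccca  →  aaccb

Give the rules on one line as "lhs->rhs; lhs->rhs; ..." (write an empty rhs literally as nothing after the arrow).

bab->c; bb->a; ca->b

  | bcbbaa => bcaaa => bbaa => aaa
  | cac => bc
  | abca => abb => aa
  | ccb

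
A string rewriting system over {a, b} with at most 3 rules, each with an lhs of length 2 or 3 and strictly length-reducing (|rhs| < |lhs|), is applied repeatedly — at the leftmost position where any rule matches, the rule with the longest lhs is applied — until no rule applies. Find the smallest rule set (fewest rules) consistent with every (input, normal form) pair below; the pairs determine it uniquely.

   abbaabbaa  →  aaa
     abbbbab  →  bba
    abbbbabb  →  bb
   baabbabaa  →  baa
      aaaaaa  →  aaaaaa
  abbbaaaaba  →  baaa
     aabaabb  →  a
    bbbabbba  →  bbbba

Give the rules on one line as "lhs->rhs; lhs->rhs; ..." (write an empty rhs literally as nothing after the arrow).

  | abbaabbaa => aabbaa => aaa
  | abbbbab => bbab => bba
  | abbbbabb => bbabb => bb
  | baabbabaa => baabaa => baa

ab->a; aba->; abb->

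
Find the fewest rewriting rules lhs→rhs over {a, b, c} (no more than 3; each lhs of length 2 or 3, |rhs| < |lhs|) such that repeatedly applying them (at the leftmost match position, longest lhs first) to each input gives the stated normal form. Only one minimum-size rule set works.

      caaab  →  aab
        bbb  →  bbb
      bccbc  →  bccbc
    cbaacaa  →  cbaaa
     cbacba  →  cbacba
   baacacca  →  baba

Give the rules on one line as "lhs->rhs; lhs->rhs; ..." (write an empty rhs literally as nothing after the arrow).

  | caaab => aab
  | bbb
  | bccbc
  | cbaacaa => cbaaa

acc->b; ca->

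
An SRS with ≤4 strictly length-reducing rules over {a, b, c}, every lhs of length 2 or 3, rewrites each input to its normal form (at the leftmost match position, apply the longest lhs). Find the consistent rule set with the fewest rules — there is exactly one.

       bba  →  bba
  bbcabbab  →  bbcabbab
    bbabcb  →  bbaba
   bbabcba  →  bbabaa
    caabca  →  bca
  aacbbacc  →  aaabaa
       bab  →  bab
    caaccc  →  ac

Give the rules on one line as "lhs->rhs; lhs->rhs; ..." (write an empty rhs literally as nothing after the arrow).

caa->; cb->a; cc->a

  | bba
  | bbcabbab
  | bbabcb => bbaba
  | bbabcba => bbabaa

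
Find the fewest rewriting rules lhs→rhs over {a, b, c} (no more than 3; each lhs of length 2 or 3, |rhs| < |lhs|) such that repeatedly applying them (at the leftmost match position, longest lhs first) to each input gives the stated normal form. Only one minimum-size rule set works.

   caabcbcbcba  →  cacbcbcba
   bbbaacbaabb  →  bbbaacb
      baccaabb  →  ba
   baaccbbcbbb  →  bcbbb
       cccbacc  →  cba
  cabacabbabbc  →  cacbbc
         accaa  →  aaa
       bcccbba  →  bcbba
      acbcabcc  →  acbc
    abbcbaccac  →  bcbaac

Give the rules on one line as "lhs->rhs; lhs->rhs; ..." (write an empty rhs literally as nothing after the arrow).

  | caabcbcbcba => cacbcbcba
  | bbbaacbaabb => bbbaacbab => bbbaacb
  | baccaabb => baaabb => baab => ba
  | baaccbbcbbb => baabbcbbb => babcbbb => bcbbb

ab->; cc->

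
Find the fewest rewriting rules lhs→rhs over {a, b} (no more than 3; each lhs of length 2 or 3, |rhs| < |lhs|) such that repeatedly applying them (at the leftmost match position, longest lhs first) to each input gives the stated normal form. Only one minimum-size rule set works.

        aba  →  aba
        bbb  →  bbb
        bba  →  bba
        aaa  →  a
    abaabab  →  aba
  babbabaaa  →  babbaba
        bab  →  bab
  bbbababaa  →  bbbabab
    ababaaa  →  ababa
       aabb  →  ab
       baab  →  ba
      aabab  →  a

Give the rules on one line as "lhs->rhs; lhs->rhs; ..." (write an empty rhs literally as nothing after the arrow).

aa->; aab->a

  | aba
  | bbb
  | bba
  | aaa => a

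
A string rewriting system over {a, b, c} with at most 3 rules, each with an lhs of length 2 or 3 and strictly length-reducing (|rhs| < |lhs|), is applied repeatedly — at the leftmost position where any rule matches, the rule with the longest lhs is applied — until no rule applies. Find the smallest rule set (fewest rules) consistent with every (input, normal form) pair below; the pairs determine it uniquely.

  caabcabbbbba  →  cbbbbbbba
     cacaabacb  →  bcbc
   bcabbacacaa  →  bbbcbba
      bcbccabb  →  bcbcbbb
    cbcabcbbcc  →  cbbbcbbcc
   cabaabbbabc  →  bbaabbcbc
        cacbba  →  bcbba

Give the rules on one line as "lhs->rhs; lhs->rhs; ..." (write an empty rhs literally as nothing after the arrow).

acb->c; bab->cb; ca->b

  | caabcabbbbba => babcabbbbba => cbcabbbbba => cbbbbbbba
  | cacaabacb => bcaabacb => bbabacb => bcbacb => bcbc
  | bcabbacacaa => bbbbacacaa => bbbbabcaa => bbbcbcaa => bbbcbba
  | bcbccabb => bcbcbbb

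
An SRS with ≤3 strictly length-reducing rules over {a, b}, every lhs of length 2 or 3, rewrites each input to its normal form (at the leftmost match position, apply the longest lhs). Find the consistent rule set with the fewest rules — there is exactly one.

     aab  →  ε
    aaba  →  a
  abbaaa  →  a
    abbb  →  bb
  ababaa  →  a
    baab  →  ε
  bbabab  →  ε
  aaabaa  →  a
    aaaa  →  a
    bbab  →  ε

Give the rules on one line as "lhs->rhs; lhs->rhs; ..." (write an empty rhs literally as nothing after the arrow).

  | aab => ab => ε
  | aaba => aba => a
  | abbaaa => baaa => aaa => aa => a
  | abbb => bb

aa->a; ab->; ba->a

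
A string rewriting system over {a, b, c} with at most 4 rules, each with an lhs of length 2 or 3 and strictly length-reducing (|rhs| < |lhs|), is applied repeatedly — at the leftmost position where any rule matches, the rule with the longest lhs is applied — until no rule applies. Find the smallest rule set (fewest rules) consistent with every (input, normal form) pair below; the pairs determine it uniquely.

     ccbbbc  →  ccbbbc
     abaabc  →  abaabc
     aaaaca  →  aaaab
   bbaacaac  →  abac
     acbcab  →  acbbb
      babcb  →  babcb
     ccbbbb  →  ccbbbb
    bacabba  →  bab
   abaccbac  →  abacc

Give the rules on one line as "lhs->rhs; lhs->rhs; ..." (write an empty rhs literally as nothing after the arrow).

bba->; ca->b; cba->

  | ccbbbc
  | abaabc
  | aaaaca => aaaab
  | bbaacaac => acaac => abac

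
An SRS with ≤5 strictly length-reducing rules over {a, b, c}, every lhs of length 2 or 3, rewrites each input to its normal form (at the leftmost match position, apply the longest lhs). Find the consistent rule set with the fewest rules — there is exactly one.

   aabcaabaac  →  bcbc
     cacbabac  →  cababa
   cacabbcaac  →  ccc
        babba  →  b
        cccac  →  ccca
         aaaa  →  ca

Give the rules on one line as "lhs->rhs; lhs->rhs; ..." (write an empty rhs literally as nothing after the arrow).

aa->; aaa->c; ac->a; bb->

  | aabcaabaac => bcaabaac => bcbaac => bcbc
  | cacbabac => cababac => cababa
  | cacabbcaac => caabbcaac => cbbcaac => ccaac => ccc
  | babba => baa => b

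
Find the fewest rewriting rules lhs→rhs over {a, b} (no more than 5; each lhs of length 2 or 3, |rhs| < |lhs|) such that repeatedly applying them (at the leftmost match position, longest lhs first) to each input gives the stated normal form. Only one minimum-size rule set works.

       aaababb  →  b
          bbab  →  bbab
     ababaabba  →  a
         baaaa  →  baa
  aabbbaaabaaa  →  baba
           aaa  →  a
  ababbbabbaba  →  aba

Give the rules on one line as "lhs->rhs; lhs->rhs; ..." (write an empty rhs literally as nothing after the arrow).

  | aaababb => ababb => abb => b
  | bbab
  | ababaabba => ababbbba => abbbba => bbba => a
  | baaaa => baa

aaa->a; aab->bb; abb->b; bbb->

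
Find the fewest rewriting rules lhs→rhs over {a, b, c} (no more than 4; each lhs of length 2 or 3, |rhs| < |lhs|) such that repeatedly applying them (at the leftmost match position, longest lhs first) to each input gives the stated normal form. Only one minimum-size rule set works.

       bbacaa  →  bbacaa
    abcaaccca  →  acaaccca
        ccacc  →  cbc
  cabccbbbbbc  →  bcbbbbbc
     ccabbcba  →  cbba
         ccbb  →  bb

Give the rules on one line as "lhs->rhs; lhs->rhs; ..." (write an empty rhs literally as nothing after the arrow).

ab->a; cac->b; ccb->b

  | bbacaa
  | abcaaccca => acaaccca
  | ccacc => cbc
  | cabccbbbbbc => caccbbbbbc => bcbbbbbc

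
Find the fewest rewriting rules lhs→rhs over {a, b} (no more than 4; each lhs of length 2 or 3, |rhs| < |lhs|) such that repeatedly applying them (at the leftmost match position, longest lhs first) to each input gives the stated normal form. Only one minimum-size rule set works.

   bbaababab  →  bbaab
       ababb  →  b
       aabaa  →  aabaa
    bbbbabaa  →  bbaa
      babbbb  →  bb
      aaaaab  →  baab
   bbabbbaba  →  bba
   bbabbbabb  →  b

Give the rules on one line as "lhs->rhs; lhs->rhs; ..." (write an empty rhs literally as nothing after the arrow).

aaa->b; abb->b; bab->b; bbb->b

  | bbaababab => bbaabab => bbaab
  | ababb => abb => b
  | aabaa
  | bbbbabaa => bbabaa => bbaa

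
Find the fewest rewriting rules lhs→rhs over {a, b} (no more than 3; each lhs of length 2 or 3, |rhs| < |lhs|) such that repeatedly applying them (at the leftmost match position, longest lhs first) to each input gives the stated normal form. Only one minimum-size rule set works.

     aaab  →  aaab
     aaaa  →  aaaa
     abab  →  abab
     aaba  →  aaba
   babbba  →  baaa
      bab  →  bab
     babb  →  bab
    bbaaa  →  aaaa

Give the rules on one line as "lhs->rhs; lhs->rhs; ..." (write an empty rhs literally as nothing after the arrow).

bb->b; bba->aa

  | aaab
  | aaaa
  | abab
  | aaba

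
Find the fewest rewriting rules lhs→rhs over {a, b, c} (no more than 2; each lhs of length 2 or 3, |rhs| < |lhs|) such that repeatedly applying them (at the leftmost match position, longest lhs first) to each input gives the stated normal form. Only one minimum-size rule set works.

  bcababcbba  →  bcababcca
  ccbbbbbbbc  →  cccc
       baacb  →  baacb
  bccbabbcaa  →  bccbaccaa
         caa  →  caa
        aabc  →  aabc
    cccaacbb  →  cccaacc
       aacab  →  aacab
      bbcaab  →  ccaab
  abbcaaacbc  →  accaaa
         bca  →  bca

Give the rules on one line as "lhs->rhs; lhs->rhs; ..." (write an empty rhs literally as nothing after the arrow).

bb->c; cbc->

  | bcababcbba => bcababcca
  | ccbbbbbbbc => cccbbbbbc => ccccbbbc => cccccbc => cccc
  | baacb
  | bccbabbcaa => bccbaccaa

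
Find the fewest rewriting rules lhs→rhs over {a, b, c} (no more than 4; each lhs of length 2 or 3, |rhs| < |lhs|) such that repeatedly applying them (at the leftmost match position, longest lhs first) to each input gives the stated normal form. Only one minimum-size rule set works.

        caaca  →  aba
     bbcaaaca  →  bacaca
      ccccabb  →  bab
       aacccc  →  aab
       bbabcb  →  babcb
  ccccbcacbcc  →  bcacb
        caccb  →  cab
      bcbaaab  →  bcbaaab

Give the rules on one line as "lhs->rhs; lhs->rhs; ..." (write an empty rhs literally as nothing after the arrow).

bb->b; caa->ac; cc->b

  | caaca => acca => aba
  | bbcaaaca => bcaaaca => bacaca
  | ccccabb => bccabb => bbabb => babb => bab
  | aacccc => aabcc => aabb => aab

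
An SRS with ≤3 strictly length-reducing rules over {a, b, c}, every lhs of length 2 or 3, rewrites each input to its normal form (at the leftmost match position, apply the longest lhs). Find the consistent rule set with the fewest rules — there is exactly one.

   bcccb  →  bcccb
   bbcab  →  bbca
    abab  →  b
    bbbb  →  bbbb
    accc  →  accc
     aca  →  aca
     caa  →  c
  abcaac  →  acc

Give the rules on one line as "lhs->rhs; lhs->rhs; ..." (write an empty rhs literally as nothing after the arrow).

aa->; ab->a

  | bcccb
  | bbcab => bbca
  | abab => aab => b
  | bbbb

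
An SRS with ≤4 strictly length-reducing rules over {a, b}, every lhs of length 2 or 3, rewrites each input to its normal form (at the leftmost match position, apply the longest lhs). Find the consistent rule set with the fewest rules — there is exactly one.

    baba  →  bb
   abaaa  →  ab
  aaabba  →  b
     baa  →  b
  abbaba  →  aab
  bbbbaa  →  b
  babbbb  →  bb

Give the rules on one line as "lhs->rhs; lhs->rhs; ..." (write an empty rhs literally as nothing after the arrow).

aaa->bb; abb->a; ba->b; bbb->

  | baba => bba => bb
  | abaaa => abaa => aba => ab
  | aaabba => bbbba => ba => b
  | baa => ba => b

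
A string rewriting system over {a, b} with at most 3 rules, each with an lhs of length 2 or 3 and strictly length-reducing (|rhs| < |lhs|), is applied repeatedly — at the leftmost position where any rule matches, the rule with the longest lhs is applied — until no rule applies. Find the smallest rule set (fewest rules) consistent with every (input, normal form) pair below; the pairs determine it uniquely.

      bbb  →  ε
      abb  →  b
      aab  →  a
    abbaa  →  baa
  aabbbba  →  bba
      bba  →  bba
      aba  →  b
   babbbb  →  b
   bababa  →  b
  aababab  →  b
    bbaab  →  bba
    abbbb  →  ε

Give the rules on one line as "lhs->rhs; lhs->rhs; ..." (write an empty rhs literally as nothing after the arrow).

ab->; aba->b; bbb->ab

  | bbb => ab => ε
  | abb => b
  | aab => a
  | abbaa => baa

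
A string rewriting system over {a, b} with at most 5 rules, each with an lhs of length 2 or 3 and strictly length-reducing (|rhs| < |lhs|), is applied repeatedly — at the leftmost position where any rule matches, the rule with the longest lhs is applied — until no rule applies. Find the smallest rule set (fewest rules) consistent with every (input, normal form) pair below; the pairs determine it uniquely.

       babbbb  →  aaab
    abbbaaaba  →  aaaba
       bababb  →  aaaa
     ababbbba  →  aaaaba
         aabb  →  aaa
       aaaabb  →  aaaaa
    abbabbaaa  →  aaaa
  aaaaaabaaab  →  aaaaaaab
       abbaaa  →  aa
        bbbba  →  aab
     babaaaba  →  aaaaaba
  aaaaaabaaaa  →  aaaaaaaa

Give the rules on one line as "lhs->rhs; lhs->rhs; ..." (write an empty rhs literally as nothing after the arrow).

  | babbbb => aabbb => aaab
  | abbbaaaba => aabaaaba => aaaba
  | bababb => aaabb => aaaa
  | ababbbba => aaabbba => aaaaba

baa->; bab->aa; bb->a; bba->ab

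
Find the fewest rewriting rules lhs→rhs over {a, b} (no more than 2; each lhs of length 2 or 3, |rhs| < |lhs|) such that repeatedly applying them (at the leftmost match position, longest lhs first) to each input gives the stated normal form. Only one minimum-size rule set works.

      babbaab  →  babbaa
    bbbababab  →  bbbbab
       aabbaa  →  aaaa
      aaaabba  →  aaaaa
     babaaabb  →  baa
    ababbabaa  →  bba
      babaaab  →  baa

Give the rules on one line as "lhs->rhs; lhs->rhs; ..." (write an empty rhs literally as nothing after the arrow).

aab->aa; aba->

  | babbaab => babbaa
  | bbbababab => bbbbab
  | aabbaa => aabaa => aaaa
  | aaaabba => aaaaba => aaaaa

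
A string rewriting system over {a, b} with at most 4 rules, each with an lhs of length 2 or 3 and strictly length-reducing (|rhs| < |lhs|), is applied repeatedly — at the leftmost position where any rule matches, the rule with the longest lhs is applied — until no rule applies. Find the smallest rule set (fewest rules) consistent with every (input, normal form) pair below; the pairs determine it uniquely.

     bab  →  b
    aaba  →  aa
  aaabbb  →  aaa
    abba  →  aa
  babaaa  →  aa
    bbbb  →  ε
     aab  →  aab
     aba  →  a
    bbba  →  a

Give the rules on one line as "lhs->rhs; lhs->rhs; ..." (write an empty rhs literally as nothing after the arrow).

  | bab => b
  | aaba => aa
  | aaabbb => aaabb => aaa
  | abba => aa

ba->; bb->; bbb->bb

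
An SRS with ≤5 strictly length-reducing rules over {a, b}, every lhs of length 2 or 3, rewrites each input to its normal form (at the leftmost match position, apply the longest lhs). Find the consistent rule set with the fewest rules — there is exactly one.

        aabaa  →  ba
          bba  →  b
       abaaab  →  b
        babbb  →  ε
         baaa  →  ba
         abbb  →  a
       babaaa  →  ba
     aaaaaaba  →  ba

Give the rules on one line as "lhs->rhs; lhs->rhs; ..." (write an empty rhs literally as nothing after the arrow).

aa->b; ab->; baa->ba; bb->a

  | aabaa => bbaa => aaa => ba
  | bba => aa => b
  | abaaab => aaab => bab => b
  | babbb => bbb => ab => ε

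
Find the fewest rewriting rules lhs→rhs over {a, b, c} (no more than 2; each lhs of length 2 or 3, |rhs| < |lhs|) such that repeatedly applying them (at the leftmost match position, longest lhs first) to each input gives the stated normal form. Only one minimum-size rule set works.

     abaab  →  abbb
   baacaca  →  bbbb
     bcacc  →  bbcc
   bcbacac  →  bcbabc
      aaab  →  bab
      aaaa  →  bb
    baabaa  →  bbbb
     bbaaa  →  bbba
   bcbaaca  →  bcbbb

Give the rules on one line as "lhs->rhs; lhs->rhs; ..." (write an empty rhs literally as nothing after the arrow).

aa->b; ca->b

  | abaab => abbb
  | baacaca => bbcaca => bbbca => bbbb
  | bcacc => bbcc
  | bcbacac => bcbabc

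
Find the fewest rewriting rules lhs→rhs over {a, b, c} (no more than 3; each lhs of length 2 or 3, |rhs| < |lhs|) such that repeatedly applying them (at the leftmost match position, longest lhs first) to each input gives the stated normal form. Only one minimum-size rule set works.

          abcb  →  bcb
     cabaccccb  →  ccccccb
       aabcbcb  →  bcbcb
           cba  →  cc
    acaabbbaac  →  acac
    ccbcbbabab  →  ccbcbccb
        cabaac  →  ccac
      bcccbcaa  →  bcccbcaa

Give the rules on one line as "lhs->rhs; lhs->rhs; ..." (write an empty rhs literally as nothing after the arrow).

  | abcb => bcb
  | cabaccccb => cbaccccb => ccccccb
  | aabcbcb => abcbcb => bcbcb
  | cba => cc

ab->b; ba->c; bbc->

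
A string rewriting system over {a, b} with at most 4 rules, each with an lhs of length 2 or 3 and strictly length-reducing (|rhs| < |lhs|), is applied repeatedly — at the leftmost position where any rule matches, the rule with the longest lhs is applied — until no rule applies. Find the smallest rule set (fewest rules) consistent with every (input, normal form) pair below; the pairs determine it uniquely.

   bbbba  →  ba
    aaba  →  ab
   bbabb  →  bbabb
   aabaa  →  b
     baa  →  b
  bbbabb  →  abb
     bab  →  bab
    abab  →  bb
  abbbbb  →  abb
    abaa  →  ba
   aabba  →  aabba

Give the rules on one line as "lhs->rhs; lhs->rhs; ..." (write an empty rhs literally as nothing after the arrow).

  | bbbba => ba
  | aaba => ab
  | bbabb
  | aabaa => aba => b

aba->b; baa->b; bbb->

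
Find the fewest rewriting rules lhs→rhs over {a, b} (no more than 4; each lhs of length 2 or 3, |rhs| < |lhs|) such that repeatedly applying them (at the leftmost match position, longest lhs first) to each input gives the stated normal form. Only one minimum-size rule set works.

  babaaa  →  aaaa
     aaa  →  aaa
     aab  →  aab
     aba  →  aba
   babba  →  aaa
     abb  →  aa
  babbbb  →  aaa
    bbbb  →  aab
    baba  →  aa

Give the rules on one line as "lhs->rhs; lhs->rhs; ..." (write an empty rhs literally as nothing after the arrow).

  | babaaa => bbaaa => aaaa
  | aaa
  | aab
  | aba

bab->bb; bb->a; bbb->aa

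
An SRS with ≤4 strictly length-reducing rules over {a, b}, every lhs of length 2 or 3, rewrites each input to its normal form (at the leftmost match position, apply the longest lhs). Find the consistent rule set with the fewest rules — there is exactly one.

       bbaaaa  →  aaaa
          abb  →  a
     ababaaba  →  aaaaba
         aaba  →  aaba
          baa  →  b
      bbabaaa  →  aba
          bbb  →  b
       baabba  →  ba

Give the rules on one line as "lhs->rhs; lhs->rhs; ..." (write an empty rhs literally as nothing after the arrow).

baa->b; bab->a; bb->

  | bbaaaa => aaaa
  | abb => a
  | ababaaba => aaaaba
  | aaba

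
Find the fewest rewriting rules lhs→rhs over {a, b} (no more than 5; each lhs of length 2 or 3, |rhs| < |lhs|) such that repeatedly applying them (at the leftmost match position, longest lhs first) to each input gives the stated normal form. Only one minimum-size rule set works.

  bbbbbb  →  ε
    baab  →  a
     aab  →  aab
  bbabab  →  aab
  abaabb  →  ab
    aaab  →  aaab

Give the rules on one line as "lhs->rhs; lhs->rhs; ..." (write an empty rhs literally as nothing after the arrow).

  | bbbbbb => bbb => ε
  | baab => bab => bb => a
  | aab
  | bbabab => aabab => aabb => aab

abb->ab; ba->b; bb->a; bbb->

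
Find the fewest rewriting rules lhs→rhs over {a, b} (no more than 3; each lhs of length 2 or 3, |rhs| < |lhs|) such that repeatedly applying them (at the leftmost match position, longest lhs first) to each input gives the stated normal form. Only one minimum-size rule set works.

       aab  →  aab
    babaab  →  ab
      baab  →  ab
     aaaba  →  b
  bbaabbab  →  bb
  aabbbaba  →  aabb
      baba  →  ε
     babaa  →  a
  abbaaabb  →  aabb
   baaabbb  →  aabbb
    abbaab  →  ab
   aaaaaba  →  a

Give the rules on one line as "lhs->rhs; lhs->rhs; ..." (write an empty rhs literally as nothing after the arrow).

  | aab
  | babaab => baab => ab
  | baab => ab
  | aaaba => bba => b

aaa->b; ba->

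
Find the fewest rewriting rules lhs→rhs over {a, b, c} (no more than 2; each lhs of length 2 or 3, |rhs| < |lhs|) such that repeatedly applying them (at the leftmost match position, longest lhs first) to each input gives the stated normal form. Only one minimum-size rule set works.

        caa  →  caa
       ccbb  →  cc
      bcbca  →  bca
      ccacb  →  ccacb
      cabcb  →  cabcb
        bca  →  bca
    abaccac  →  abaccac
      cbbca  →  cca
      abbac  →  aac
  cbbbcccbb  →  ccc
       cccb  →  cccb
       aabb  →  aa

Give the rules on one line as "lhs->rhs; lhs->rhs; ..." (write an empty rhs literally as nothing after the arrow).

bb->; cbc->c

  | caa
  | ccbb => cc
  | bcbca => bca
  | ccacb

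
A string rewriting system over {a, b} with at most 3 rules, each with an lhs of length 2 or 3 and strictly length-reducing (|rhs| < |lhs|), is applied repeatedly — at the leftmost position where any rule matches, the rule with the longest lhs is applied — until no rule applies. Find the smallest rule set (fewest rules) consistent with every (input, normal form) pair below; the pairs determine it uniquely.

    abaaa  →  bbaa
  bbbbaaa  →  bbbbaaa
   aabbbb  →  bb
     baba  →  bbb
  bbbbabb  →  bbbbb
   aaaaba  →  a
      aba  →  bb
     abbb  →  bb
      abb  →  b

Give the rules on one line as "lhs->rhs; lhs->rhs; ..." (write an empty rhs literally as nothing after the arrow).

ab->; aba->bb

  | abaaa => bbaa
  | bbbbaaa
  | aabbbb => abbb => bb
  | baba => bbb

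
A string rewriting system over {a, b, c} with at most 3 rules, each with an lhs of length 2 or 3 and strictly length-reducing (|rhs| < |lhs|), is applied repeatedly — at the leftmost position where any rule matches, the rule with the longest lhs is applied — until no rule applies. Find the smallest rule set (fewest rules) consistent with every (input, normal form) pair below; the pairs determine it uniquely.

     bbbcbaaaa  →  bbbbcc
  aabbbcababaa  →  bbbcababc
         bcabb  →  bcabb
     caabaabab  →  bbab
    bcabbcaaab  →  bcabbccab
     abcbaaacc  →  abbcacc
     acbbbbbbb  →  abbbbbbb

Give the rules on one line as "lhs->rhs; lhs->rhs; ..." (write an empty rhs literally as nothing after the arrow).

  | bbbcbaaaa => bbbbaaaa => bbbbcaa => bbbbcc
  | aabbbcababaa => cbbbcababaa => bbbcababaa => bbbcababc
  | bcabb
  | caabaabab => ccbaabab => cbaabab => baabab => bcbab => bbab

aa->c; cb->b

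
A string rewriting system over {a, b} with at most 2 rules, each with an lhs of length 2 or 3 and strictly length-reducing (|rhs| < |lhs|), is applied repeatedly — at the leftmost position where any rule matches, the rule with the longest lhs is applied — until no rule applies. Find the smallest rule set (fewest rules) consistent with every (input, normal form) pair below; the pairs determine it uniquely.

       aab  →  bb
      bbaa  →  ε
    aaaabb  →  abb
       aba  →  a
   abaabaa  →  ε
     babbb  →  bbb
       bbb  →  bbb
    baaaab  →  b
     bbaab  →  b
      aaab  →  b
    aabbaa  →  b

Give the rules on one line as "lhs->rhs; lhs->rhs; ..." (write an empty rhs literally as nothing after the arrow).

  | aab => bb
  | bbaa => ba => ε
  | aaaabb => baabb => abb
  | aba => a

aa->b; ba->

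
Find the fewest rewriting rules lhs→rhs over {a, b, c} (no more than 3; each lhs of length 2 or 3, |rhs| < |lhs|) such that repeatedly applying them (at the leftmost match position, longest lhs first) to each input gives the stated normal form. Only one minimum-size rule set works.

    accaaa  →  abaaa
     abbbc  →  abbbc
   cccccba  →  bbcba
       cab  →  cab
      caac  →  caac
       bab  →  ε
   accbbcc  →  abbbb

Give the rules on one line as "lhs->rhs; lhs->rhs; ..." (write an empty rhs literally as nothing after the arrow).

bab->; cc->b

  | accaaa => abaaa
  | abbbc
  | cccccba => bcccba => bbcba
  | cab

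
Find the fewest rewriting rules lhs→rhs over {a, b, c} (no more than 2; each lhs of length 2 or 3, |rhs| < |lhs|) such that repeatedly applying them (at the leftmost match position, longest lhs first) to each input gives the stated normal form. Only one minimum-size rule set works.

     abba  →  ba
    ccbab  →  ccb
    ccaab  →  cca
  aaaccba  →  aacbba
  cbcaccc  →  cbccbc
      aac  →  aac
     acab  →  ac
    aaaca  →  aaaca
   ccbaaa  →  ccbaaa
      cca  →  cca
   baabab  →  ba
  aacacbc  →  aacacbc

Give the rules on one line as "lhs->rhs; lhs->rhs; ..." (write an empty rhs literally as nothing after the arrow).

  | abba => ba
  | ccbab => ccb
  | ccaab => cca
  | aaaccba => aacbba

ab->; acc->cb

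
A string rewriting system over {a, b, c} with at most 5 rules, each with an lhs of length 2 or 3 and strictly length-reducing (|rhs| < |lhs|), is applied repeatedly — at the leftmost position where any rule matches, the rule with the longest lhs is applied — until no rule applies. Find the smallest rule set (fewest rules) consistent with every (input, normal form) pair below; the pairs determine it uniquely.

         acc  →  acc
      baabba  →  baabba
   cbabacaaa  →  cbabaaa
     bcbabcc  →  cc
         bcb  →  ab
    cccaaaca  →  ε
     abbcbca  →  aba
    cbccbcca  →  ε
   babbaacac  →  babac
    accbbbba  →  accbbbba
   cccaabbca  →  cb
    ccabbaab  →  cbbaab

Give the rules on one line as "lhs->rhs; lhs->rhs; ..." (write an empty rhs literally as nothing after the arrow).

  | acc
  | baabba
  | cbabacaaa => cbabaaa
  | bcbabcc => ababcc => abaac => abcc => aac => cc

aac->cc; bc->a; bca->; ca->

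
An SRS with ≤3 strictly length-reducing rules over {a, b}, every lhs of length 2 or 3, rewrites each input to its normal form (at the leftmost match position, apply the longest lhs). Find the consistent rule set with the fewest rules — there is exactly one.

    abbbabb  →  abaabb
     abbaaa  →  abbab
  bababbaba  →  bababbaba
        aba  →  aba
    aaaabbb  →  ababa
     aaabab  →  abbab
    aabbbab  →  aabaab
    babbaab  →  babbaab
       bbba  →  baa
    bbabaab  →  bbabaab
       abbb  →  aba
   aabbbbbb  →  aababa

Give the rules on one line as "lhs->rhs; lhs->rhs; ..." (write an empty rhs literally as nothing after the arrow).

aaa->ab; bbb->ba

  | abbbabb => abaabb
  | abbaaa => abbab
  | bababbaba
  | aba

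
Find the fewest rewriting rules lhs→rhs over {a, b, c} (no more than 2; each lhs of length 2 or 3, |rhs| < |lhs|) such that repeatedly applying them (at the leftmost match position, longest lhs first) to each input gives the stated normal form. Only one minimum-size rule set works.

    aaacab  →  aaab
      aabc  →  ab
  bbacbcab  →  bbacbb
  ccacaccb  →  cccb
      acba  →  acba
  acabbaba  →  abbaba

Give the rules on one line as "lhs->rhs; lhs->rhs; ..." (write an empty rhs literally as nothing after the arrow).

abc->b; ca->

  | aaacab => aaab
  | aabc => ab
  | bbacbcab => bbacbb
  | ccacaccb => ccaccb => cccb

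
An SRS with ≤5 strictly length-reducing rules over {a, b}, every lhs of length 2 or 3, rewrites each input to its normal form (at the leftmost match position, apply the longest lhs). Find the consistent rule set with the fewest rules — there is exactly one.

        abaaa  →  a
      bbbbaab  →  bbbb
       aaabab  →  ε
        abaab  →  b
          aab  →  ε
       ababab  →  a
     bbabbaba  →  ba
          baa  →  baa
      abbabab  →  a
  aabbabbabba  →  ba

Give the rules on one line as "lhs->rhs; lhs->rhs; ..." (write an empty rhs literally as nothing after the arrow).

  | abaaa => aaaa => a
  | bbbbaab => bbbb
  | aaabab => bab => ε
  | abaab => aaab => b

aaa->; aab->; ab->a; bab->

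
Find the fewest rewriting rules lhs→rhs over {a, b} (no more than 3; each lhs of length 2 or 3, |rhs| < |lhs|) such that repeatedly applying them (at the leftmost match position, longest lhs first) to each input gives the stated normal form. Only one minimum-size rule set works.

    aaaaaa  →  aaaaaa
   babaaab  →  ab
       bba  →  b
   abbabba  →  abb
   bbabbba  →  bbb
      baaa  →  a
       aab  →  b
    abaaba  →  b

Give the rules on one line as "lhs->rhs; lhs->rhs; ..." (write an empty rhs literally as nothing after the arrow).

aab->b; ba->; baa->ab

  | aaaaaa
  | babaaab => baaab => abab => ab
  | bba => b
  | abbabba => abbba => abb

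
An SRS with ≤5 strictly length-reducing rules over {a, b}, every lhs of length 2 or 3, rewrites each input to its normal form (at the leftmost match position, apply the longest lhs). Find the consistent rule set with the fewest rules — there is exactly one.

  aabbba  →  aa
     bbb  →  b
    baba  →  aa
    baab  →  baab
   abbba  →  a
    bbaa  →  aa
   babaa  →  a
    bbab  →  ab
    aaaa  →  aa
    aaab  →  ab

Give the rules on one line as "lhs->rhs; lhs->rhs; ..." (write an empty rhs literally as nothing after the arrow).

aaa->a; aba->a; bab->a; bb->

  | aabbba => aaba => aa
  | bbb => b
  | baba => aa
  | baab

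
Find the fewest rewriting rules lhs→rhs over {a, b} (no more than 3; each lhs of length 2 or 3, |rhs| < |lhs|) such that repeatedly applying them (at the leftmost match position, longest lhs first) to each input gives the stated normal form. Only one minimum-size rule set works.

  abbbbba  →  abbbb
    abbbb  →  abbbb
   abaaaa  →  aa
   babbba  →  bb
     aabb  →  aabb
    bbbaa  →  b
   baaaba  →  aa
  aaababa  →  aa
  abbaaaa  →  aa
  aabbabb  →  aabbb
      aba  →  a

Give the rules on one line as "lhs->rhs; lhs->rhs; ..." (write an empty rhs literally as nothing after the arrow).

  | abbbbba => abbbb
  | abbbb
  | abaaaa => aaaa => aaa => aa
  | babbba => bbba => bb

aaa->aa; ba->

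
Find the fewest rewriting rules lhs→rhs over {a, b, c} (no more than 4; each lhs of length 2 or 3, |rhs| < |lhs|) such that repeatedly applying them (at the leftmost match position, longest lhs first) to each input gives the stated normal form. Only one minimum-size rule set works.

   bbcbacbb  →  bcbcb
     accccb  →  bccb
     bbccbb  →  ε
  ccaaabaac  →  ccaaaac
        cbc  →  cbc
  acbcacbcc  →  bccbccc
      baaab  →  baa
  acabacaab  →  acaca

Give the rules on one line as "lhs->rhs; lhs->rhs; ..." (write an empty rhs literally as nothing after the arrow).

  | bbcbacbb => acbacbb => bcacbb => bcbcb
  | accccb => bccb
  | bbccbb => accbb => bbb => ab => ε
  | ccaaabaac => ccaaaac

ab->; acb->bc; acc->b; bb->a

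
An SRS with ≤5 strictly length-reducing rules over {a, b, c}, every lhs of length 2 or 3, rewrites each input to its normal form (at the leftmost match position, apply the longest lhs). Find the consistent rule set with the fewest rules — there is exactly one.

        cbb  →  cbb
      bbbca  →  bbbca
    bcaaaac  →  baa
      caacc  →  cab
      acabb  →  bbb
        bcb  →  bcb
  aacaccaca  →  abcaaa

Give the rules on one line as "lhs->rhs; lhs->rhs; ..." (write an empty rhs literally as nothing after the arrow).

ac->c; aca->b; acc->b; cac->aa

  | cbb
  | bbbca
  | bcaaaac => bcaaac => bcaac => bcac => baa
  | caacc => cab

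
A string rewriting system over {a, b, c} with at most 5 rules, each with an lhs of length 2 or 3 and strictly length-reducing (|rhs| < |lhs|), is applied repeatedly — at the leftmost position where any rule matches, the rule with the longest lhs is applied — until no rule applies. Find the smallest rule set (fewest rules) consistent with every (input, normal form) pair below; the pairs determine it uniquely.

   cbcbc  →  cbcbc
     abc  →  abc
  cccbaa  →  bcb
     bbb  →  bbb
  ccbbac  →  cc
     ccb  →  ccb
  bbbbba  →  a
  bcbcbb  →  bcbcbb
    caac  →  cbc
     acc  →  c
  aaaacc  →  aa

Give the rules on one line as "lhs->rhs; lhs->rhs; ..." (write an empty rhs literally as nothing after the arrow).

ac->; ba->a; caa->cb; ccc->bc

  | cbcbc
  | abc
  | cccbaa => bcbaa => bcaa => bcb
  | bbb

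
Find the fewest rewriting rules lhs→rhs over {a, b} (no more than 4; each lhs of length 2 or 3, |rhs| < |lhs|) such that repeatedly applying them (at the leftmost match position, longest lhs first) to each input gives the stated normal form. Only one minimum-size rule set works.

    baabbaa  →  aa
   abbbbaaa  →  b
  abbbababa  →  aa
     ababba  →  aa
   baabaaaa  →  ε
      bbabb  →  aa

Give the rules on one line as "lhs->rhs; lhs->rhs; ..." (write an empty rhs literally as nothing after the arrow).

  | baabbaa => abbaa => abba => abb => aa
  | abbbbaaa => aabbaaa => aabbaa => aabba => aabb => aaa => b
  | abbbababa => aabababa => aababa => aaba => aa
  | ababba => abba => abb => aa

aaa->b; ba->; bb->a; bba->bb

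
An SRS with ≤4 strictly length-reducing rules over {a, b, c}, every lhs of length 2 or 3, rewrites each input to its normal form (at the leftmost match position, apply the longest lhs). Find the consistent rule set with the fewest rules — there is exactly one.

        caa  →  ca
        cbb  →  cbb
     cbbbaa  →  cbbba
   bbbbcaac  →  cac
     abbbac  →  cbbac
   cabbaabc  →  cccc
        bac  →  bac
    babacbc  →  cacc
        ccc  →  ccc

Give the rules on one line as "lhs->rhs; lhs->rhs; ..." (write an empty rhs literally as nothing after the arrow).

  | caa => ca
  | cbb
  | cbbbaa => cbbba
  | bbbbcaac => bbbcaac => bbcaac => bcaac => caac => cac

aa->a; ab->c; bc->c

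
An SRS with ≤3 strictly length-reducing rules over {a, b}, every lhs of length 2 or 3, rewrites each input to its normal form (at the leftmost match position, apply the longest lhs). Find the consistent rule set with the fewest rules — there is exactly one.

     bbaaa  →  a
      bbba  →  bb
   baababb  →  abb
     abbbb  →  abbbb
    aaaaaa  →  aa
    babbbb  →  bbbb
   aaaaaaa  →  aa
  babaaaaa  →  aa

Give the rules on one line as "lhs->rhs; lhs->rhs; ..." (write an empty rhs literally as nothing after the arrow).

  | bbaaa => baa => a
  | bbba => bb
  | baababb => ababb => abb
  | abbbb

aaa->aa; ba->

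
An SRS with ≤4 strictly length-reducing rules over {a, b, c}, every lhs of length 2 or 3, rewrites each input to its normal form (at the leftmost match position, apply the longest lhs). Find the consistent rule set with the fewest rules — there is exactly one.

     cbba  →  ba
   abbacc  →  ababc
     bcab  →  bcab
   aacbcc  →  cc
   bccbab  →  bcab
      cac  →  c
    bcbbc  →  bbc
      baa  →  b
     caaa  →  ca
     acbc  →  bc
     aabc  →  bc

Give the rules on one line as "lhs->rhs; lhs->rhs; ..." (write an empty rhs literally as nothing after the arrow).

  | cbba => ba
  | abbacc => ababc
  | bcab
  | aacbcc => cbcc => cc

aa->; ac->; bac->ab; cb->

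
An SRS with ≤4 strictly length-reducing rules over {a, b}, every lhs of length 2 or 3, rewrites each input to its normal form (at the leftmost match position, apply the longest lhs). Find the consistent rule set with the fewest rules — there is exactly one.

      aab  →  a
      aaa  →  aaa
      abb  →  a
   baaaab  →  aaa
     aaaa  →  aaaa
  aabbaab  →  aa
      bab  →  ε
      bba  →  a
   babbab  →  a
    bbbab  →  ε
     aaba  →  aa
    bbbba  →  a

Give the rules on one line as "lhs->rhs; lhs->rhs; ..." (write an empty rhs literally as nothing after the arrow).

ab->; abb->ba; ba->a

  | aab => a
  | aaa
  | abb => ba => a
  | baaaab => aaaab => aaa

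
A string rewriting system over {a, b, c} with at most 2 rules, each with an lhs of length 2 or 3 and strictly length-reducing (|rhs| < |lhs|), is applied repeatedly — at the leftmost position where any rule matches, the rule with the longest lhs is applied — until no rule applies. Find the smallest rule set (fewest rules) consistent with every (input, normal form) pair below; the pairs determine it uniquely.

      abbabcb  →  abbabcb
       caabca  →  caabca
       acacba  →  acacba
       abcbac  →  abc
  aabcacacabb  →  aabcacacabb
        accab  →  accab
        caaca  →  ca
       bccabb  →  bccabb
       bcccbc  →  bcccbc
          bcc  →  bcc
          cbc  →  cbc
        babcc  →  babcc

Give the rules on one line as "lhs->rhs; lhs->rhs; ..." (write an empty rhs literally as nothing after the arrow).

  | abbabcb
  | caabca
  | acacba
  | abcbac => abc

aac->; bac->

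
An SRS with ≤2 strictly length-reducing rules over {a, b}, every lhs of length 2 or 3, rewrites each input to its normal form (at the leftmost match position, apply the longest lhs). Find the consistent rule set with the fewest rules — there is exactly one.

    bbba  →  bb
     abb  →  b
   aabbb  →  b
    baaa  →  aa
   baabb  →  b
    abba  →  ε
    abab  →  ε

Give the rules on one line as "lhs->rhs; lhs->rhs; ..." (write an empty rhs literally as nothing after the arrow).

ab->; ba->

  | bbba => bb
  | abb => b
  | aabbb => abb => b
  | baaa => aa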